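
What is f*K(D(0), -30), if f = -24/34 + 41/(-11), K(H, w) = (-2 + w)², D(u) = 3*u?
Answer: -848896/187 ≈ -4539.5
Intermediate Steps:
f = -829/187 (f = -24*1/34 + 41*(-1/11) = -12/17 - 41/11 = -829/187 ≈ -4.4332)
f*K(D(0), -30) = -829*(-2 - 30)²/187 = -829/187*(-32)² = -829/187*1024 = -848896/187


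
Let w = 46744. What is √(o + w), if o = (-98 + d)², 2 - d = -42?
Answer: 2*√12415 ≈ 222.85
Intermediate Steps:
d = 44 (d = 2 - 1*(-42) = 2 + 42 = 44)
o = 2916 (o = (-98 + 44)² = (-54)² = 2916)
√(o + w) = √(2916 + 46744) = √49660 = 2*√12415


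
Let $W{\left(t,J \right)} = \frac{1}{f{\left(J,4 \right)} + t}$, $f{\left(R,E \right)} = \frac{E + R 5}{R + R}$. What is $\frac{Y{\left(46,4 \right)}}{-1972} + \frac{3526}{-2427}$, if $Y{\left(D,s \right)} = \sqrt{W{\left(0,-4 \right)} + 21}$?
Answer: $- \frac{3526}{2427} - \frac{\sqrt{86}}{3944} \approx -1.4552$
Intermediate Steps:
$f{\left(R,E \right)} = \frac{E + 5 R}{2 R}$
$W{\left(t,J \right)} = \frac{1}{t + \frac{4 + 5 J}{2 J}}$ ($W{\left(t,J \right)} = \frac{1}{\frac{4 + 5 J}{2 J} + t} = \frac{1}{t + \frac{4 + 5 J}{2 J}}$)
$Y{\left(D,s \right)} = \frac{\sqrt{86}}{2}$ ($Y{\left(D,s \right)} = \sqrt{2 \left(-4\right) \frac{1}{4 + 5 \left(-4\right) + 2 \left(-4\right) 0} + 21} = \sqrt{2 \left(-4\right) \frac{1}{4 - 20 + 0} + 21} = \sqrt{2 \left(-4\right) \frac{1}{-16} + 21} = \sqrt{2 \left(-4\right) \left(- \frac{1}{16}\right) + 21} = \sqrt{\frac{1}{2} + 21} = \sqrt{\frac{43}{2}} = \frac{\sqrt{86}}{2}$)
$\frac{Y{\left(46,4 \right)}}{-1972} + \frac{3526}{-2427} = \frac{\frac{1}{2} \sqrt{86}}{-1972} + \frac{3526}{-2427} = \frac{\sqrt{86}}{2} \left(- \frac{1}{1972}\right) + 3526 \left(- \frac{1}{2427}\right) = - \frac{\sqrt{86}}{3944} - \frac{3526}{2427} = - \frac{3526}{2427} - \frac{\sqrt{86}}{3944}$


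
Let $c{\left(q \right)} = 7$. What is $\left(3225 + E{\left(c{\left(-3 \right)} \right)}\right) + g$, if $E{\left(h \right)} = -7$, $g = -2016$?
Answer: $1202$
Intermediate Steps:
$\left(3225 + E{\left(c{\left(-3 \right)} \right)}\right) + g = \left(3225 - 7\right) - 2016 = 3218 - 2016 = 1202$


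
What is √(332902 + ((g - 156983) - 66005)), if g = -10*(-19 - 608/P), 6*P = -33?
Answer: 2*√3297206/11 ≈ 330.15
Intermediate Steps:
P = -11/2 (P = (⅙)*(-33) = -11/2 ≈ -5.5000)
g = -10070/11 (g = -10*(-19 - 608/(-11/2)) = -10*(-19 - 608*(-2)/11) = -10*(-19 - 32*(-38/11)) = -10*(-19 + 1216/11) = -10*1007/11 = -10070/11 ≈ -915.45)
√(332902 + ((g - 156983) - 66005)) = √(332902 + ((-10070/11 - 156983) - 66005)) = √(332902 + (-1736883/11 - 66005)) = √(332902 - 2462938/11) = √(1198984/11) = 2*√3297206/11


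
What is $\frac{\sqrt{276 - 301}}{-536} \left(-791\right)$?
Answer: $\frac{3955 i}{536} \approx 7.3787 i$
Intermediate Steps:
$\frac{\sqrt{276 - 301}}{-536} \left(-791\right) = \sqrt{-25} \left(- \frac{1}{536}\right) \left(-791\right) = 5 i \left(- \frac{1}{536}\right) \left(-791\right) = - \frac{5 i}{536} \left(-791\right) = \frac{3955 i}{536}$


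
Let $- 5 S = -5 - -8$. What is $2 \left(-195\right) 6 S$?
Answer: $1404$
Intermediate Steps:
$S = - \frac{3}{5}$ ($S = - \frac{-5 - -8}{5} = - \frac{-5 + 8}{5} = \left(- \frac{1}{5}\right) 3 = - \frac{3}{5} \approx -0.6$)
$2 \left(-195\right) 6 S = 2 \left(-195\right) 6 \left(- \frac{3}{5}\right) = \left(-390\right) \left(- \frac{18}{5}\right) = 1404$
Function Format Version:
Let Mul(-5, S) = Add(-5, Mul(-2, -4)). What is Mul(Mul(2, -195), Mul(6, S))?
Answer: 1404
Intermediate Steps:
S = Rational(-3, 5) (S = Mul(Rational(-1, 5), Add(-5, Mul(-2, -4))) = Mul(Rational(-1, 5), Add(-5, 8)) = Mul(Rational(-1, 5), 3) = Rational(-3, 5) ≈ -0.60000)
Mul(Mul(2, -195), Mul(6, S)) = Mul(Mul(2, -195), Mul(6, Rational(-3, 5))) = Mul(-390, Rational(-18, 5)) = 1404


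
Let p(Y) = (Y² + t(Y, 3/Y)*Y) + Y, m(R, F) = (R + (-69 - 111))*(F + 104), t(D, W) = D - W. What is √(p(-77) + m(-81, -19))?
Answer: I*√10407 ≈ 102.01*I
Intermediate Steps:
m(R, F) = (-180 + R)*(104 + F) (m(R, F) = (R - 180)*(104 + F) = (-180 + R)*(104 + F))
p(Y) = Y + Y² + Y*(Y - 3/Y) (p(Y) = (Y² + (Y - 3/Y)*Y) + Y = (Y² + Y*(Y - 3/Y)) + Y = Y + Y² + Y*(Y - 3/Y))
√(p(-77) + m(-81, -19)) = √((-3 - 77*(1 + 2*(-77))) + (-18720 - 180*(-19) + 104*(-81) - 19*(-81))) = √((-3 - 77*(1 - 154)) + (-18720 + 3420 - 8424 + 1539)) = √((-3 - 77*(-153)) - 22185) = √((-3 + 11781) - 22185) = √(11778 - 22185) = √(-10407) = I*√10407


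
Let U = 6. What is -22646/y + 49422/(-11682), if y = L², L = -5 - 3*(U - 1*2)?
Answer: -46472255/562683 ≈ -82.590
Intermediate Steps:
L = -17 (L = -5 - 3*(6 - 1*2) = -5 - 3*(6 - 2) = -5 - 3*4 = -5 - 12 = -17)
y = 289 (y = (-17)² = 289)
-22646/y + 49422/(-11682) = -22646/289 + 49422/(-11682) = -22646*1/289 + 49422*(-1/11682) = -22646/289 - 8237/1947 = -46472255/562683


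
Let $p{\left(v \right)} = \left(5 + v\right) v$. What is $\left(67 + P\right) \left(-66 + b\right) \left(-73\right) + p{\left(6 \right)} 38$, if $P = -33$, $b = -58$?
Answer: $310276$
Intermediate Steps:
$p{\left(v \right)} = v \left(5 + v\right)$
$\left(67 + P\right) \left(-66 + b\right) \left(-73\right) + p{\left(6 \right)} 38 = \left(67 - 33\right) \left(-66 - 58\right) \left(-73\right) + 6 \left(5 + 6\right) 38 = 34 \left(-124\right) \left(-73\right) + 6 \cdot 11 \cdot 38 = \left(-4216\right) \left(-73\right) + 66 \cdot 38 = 307768 + 2508 = 310276$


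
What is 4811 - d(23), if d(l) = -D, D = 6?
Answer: 4817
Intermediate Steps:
d(l) = -6 (d(l) = -1*6 = -6)
4811 - d(23) = 4811 - 1*(-6) = 4811 + 6 = 4817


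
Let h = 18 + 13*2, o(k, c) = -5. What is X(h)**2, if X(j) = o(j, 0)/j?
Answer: 25/1936 ≈ 0.012913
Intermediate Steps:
h = 44 (h = 18 + 26 = 44)
X(j) = -5/j
X(h)**2 = (-5/44)**2 = 25/1936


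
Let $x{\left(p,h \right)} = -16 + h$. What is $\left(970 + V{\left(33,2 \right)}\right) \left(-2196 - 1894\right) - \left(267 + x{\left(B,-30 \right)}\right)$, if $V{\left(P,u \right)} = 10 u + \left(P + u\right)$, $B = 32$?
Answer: $-4192471$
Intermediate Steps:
$V{\left(P,u \right)} = P + 11 u$
$\left(970 + V{\left(33,2 \right)}\right) \left(-2196 - 1894\right) - \left(267 + x{\left(B,-30 \right)}\right) = \left(970 + \left(33 + 11 \cdot 2\right)\right) \left(-2196 - 1894\right) - 221 = \left(970 + \left(33 + 22\right)\right) \left(-4090\right) - 221 = \left(970 + 55\right) \left(-4090\right) + \left(-267 + 46\right) = 1025 \left(-4090\right) - 221 = -4192250 - 221 = -4192471$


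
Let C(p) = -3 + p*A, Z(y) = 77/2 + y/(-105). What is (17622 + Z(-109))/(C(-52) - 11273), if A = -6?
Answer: -3708923/2302440 ≈ -1.6109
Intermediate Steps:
Z(y) = 77/2 - y/105 (Z(y) = 77*(½) + y*(-1/105) = 77/2 - y/105)
C(p) = -3 - 6*p (C(p) = -3 + p*(-6) = -3 - 6*p)
(17622 + Z(-109))/(C(-52) - 11273) = (17622 + (77/2 - 1/105*(-109)))/((-3 - 6*(-52)) - 11273) = (17622 + (77/2 + 109/105))/((-3 + 312) - 11273) = (17622 + 8303/210)/(309 - 11273) = (3708923/210)/(-10964) = (3708923/210)*(-1/10964) = -3708923/2302440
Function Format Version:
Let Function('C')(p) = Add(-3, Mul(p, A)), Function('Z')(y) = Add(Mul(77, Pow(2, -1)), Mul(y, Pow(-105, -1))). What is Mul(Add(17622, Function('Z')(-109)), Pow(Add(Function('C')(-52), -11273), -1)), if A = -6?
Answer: Rational(-3708923, 2302440) ≈ -1.6109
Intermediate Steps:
Function('Z')(y) = Add(Rational(77, 2), Mul(Rational(-1, 105), y)) (Function('Z')(y) = Add(Mul(77, Rational(1, 2)), Mul(y, Rational(-1, 105))) = Add(Rational(77, 2), Mul(Rational(-1, 105), y)))
Function('C')(p) = Add(-3, Mul(-6, p)) (Function('C')(p) = Add(-3, Mul(p, -6)) = Add(-3, Mul(-6, p)))
Mul(Add(17622, Function('Z')(-109)), Pow(Add(Function('C')(-52), -11273), -1)) = Mul(Add(17622, Add(Rational(77, 2), Mul(Rational(-1, 105), -109))), Pow(Add(Add(-3, Mul(-6, -52)), -11273), -1)) = Mul(Add(17622, Add(Rational(77, 2), Rational(109, 105))), Pow(Add(Add(-3, 312), -11273), -1)) = Mul(Add(17622, Rational(8303, 210)), Pow(Add(309, -11273), -1)) = Mul(Rational(3708923, 210), Pow(-10964, -1)) = Mul(Rational(3708923, 210), Rational(-1, 10964)) = Rational(-3708923, 2302440)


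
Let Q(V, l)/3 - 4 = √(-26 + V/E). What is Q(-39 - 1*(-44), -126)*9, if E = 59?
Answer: 108 + 27*I*√90211/59 ≈ 108.0 + 137.45*I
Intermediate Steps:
Q(V, l) = 12 + 3*√(-26 + V/59)
Q(-39 - 1*(-44), -126)*9 = (12 + 3*√(-90506 + 59*(-39 - 1*(-44)))/59)*9 = (12 + 3*√(-90506 + 59*(-39 + 44))/59)*9 = (12 + 3*√(-90506 + 59*5)/59)*9 = (12 + 3*√(-90506 + 295)/59)*9 = (12 + 3*√(-90211)/59)*9 = (12 + 3*(I*√90211)/59)*9 = (12 + 3*I*√90211/59)*9 = 108 + 27*I*√90211/59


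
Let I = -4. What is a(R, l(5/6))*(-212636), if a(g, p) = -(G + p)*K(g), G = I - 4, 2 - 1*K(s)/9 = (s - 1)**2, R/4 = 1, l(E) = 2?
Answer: 80376408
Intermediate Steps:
R = 4 (R = 4*1 = 4)
K(s) = 18 - 9*(-1 + s)**2 (K(s) = 18 - 9*(s - 1)**2 = 18 - 9*(-1 + s)**2)
G = -8 (G = -4 - 4 = -8)
a(g, p) = -(-8 + p)*(18 - 9*(-1 + g)**2)
a(R, l(5/6))*(-212636) = (9*(-8 + 2)*(-2 + (-1 + 4)**2))*(-212636) = (9*(-6)*(-2 + 3**2))*(-212636) = (9*(-6)*(-2 + 9))*(-212636) = (9*(-6)*7)*(-212636) = -378*(-212636) = 80376408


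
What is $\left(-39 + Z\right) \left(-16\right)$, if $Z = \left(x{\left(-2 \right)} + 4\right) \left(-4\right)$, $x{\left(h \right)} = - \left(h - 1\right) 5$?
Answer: $1840$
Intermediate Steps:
$x{\left(h \right)} = 5 - 5 h$ ($x{\left(h \right)} = - \left(-1 + h\right) 5 = - (-5 + 5 h) = 5 - 5 h$)
$Z = -76$ ($Z = \left(\left(5 - -10\right) + 4\right) \left(-4\right) = \left(\left(5 + 10\right) + 4\right) \left(-4\right) = \left(15 + 4\right) \left(-4\right) = 19 \left(-4\right) = -76$)
$\left(-39 + Z\right) \left(-16\right) = \left(-39 - 76\right) \left(-16\right) = \left(-115\right) \left(-16\right) = 1840$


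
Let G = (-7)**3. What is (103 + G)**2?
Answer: 57600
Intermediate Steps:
G = -343
(103 + G)**2 = (103 - 343)**2 = (-240)**2 = 57600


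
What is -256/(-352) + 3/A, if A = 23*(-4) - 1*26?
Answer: 911/1298 ≈ 0.70185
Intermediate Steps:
A = -118 (A = -92 - 26 = -118)
-256/(-352) + 3/A = -256/(-352) + 3/(-118) = -256*(-1/352) + 3*(-1/118) = 8/11 - 3/118 = 911/1298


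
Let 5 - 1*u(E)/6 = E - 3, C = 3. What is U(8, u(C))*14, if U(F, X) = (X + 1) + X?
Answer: 854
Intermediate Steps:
u(E) = 48 - 6*E (u(E) = 30 - 6*(E - 3) = 30 - 6*(-3 + E) = 30 + (18 - 6*E) = 48 - 6*E)
U(F, X) = 1 + 2*X (U(F, X) = (1 + X) + X = 1 + 2*X)
U(8, u(C))*14 = (1 + 2*(48 - 6*3))*14 = (1 + 2*(48 - 18))*14 = (1 + 2*30)*14 = (1 + 60)*14 = 61*14 = 854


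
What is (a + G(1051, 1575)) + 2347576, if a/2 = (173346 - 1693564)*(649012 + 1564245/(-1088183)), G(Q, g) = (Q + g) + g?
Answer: -2147281835753063445/1088183 ≈ -1.9733e+12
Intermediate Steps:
G(Q, g) = Q + 2*g
a = -2147284394916814636/1088183 (a = 2*((173346 - 1693564)*(649012 + 1564245/(-1088183))) = 2*(-1520218*(649012 + 1564245*(-1/1088183))) = 2*(-1520218*(649012 - 1564245/1088183)) = 2*(-1520218*706242260951/1088183) = 2*(-1073642197458407318/1088183) = -2147284394916814636/1088183 ≈ -1.9733e+12)
(a + G(1051, 1575)) + 2347576 = (-2147284394916814636/1088183 + (1051 + 2*1575)) + 2347576 = (-2147284394916814636/1088183 + (1051 + 3150)) + 2347576 = (-2147284394916814636/1088183 + 4201) + 2347576 = -2147284390345357853/1088183 + 2347576 = -2147281835753063445/1088183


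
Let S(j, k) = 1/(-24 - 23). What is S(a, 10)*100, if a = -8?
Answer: -100/47 ≈ -2.1277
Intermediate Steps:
S(j, k) = -1/47 (S(j, k) = 1/(-47) = -1/47)
S(a, 10)*100 = -1/47*100 = -100/47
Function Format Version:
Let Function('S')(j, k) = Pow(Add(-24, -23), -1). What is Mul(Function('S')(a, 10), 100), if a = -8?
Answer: Rational(-100, 47) ≈ -2.1277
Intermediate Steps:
Function('S')(j, k) = Rational(-1, 47) (Function('S')(j, k) = Pow(-47, -1) = Rational(-1, 47))
Mul(Function('S')(a, 10), 100) = Mul(Rational(-1, 47), 100) = Rational(-100, 47)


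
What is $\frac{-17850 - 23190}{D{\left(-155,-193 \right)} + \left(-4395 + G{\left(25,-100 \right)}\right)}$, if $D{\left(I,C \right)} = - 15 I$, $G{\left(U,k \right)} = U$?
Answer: $\frac{8208}{409} \approx 20.068$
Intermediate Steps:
$\frac{-17850 - 23190}{D{\left(-155,-193 \right)} + \left(-4395 + G{\left(25,-100 \right)}\right)} = \frac{-17850 - 23190}{\left(-15\right) \left(-155\right) + \left(-4395 + 25\right)} = - \frac{41040}{2325 - 4370} = - \frac{41040}{-2045} = \left(-41040\right) \left(- \frac{1}{2045}\right) = \frac{8208}{409}$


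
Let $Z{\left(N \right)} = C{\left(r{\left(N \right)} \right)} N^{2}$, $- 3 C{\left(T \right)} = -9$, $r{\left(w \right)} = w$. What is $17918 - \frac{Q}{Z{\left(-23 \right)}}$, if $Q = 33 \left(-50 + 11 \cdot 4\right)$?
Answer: $\frac{9478688}{529} \approx 17918.0$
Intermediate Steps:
$C{\left(T \right)} = 3$ ($C{\left(T \right)} = \left(- \frac{1}{3}\right) \left(-9\right) = 3$)
$Q = -198$ ($Q = 33 \left(-50 + 44\right) = 33 \left(-6\right) = -198$)
$Z{\left(N \right)} = 3 N^{2}$
$17918 - \frac{Q}{Z{\left(-23 \right)}} = 17918 - - \frac{198}{3 \left(-23\right)^{2}} = 17918 - - \frac{198}{3 \cdot 529} = 17918 - - \frac{198}{1587} = 17918 - \left(-198\right) \frac{1}{1587} = 17918 - - \frac{66}{529} = 17918 + \frac{66}{529} = \frac{9478688}{529}$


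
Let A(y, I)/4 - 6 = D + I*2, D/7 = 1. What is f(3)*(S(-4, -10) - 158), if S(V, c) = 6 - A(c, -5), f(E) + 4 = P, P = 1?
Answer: 492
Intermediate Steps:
D = 7 (D = 7*1 = 7)
A(y, I) = 52 + 8*I (A(y, I) = 24 + 4*(7 + I*2) = 24 + 4*(7 + 2*I) = 24 + (28 + 8*I) = 52 + 8*I)
f(E) = -3 (f(E) = -4 + 1 = -3)
S(V, c) = -6 (S(V, c) = 6 - (52 + 8*(-5)) = 6 - (52 - 40) = 6 - 1*12 = 6 - 12 = -6)
f(3)*(S(-4, -10) - 158) = -3*(-6 - 158) = -3*(-164) = 492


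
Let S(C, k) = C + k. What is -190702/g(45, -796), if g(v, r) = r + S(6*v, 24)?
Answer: 95351/251 ≈ 379.88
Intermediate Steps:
g(v, r) = 24 + r + 6*v (g(v, r) = r + (6*v + 24) = r + (24 + 6*v) = 24 + r + 6*v)
-190702/g(45, -796) = -190702/(24 - 796 + 6*45) = -190702/(24 - 796 + 270) = -190702/(-502) = -190702*(-1/502) = 95351/251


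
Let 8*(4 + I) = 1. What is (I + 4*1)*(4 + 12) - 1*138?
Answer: -136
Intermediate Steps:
I = -31/8 (I = -4 + (1/8)*1 = -4 + 1/8 = -31/8 ≈ -3.8750)
(I + 4*1)*(4 + 12) - 1*138 = (-31/8 + 4*1)*(4 + 12) - 1*138 = (-31/8 + 4)*16 - 138 = (1/8)*16 - 138 = 2 - 138 = -136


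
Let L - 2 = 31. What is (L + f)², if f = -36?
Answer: 9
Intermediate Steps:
L = 33 (L = 2 + 31 = 33)
(L + f)² = (33 - 36)² = (-3)² = 9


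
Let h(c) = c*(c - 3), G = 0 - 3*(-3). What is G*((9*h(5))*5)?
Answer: 4050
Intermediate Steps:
G = 9 (G = 0 + 9 = 9)
h(c) = c*(-3 + c)
G*((9*h(5))*5) = 9*((9*(5*(-3 + 5)))*5) = 9*((9*(5*2))*5) = 9*((9*10)*5) = 9*(90*5) = 9*450 = 4050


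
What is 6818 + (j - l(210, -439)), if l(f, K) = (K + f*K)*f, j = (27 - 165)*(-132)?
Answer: 19477124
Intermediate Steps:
j = 18216 (j = -138*(-132) = 18216)
l(f, K) = f*(K + K*f) (l(f, K) = (K + K*f)*f = f*(K + K*f))
6818 + (j - l(210, -439)) = 6818 + (18216 - (-439)*210*(1 + 210)) = 6818 + (18216 - (-439)*210*211) = 6818 + (18216 - 1*(-19452090)) = 6818 + (18216 + 19452090) = 6818 + 19470306 = 19477124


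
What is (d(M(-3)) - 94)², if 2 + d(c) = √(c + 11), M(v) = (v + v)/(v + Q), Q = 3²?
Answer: (96 - √10)² ≈ 8618.8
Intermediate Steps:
Q = 9
M(v) = 2*v/(9 + v) (M(v) = (v + v)/(v + 9) = (2*v)/(9 + v) = 2*v/(9 + v))
d(c) = -2 + √(11 + c) (d(c) = -2 + √(c + 11) = -2 + √(11 + c))
(d(M(-3)) - 94)² = ((-2 + √(11 + 2*(-3)/(9 - 3))) - 94)² = ((-2 + √(11 + 2*(-3)/6)) - 94)² = ((-2 + √(11 + 2*(-3)*(⅙))) - 94)² = ((-2 + √(11 - 1)) - 94)² = ((-2 + √10) - 94)² = (-96 + √10)²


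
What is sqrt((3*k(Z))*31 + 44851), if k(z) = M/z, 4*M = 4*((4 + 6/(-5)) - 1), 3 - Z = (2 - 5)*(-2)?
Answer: 2*sqrt(279970)/5 ≈ 211.65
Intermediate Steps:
Z = -3 (Z = 3 - (2 - 5)*(-2) = 3 - (-3)*(-2) = 3 - 1*6 = 3 - 6 = -3)
M = 9/5 (M = (4*((4 + 6/(-5)) - 1))/4 = (4*((4 + 6*(-1/5)) - 1))/4 = (4*((4 - 6/5) - 1))/4 = (4*(14/5 - 1))/4 = (4*(9/5))/4 = (1/4)*(36/5) = 9/5 ≈ 1.8000)
k(z) = 9/(5*z)
sqrt((3*k(Z))*31 + 44851) = sqrt((3*((9/5)/(-3)))*31 + 44851) = sqrt((3*((9/5)*(-1/3)))*31 + 44851) = sqrt((3*(-3/5))*31 + 44851) = sqrt(-9/5*31 + 44851) = sqrt(-279/5 + 44851) = sqrt(223976/5) = 2*sqrt(279970)/5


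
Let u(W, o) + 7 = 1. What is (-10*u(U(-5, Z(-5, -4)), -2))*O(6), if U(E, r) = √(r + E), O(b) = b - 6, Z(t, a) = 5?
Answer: 0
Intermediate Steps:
O(b) = -6 + b
U(E, r) = √(E + r)
u(W, o) = -6 (u(W, o) = -7 + 1 = -6)
(-10*u(U(-5, Z(-5, -4)), -2))*O(6) = (-10*(-6))*(-6 + 6) = 60*0 = 0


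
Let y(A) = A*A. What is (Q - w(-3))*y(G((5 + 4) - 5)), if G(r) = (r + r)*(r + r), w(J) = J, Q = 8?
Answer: 45056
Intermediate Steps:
G(r) = 4*r² (G(r) = (2*r)*(2*r) = 4*r²)
y(A) = A²
(Q - w(-3))*y(G((5 + 4) - 5)) = (8 - 1*(-3))*(4*((5 + 4) - 5)²)² = (8 + 3)*(4*(9 - 5)²)² = 11*(4*4²)² = 11*(4*16)² = 11*64² = 11*4096 = 45056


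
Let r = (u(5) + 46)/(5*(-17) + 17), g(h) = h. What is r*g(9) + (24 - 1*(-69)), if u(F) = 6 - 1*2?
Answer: 2937/34 ≈ 86.382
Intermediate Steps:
u(F) = 4 (u(F) = 6 - 2 = 4)
r = -25/34 (r = (4 + 46)/(5*(-17) + 17) = 50/(-85 + 17) = 50/(-68) = 50*(-1/68) = -25/34 ≈ -0.73529)
r*g(9) + (24 - 1*(-69)) = -25/34*9 + (24 - 1*(-69)) = -225/34 + (24 + 69) = -225/34 + 93 = 2937/34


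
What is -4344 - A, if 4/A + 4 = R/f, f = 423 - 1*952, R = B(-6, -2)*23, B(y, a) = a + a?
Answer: -95545/22 ≈ -4343.0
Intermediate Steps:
B(y, a) = 2*a
R = -92 (R = (2*(-2))*23 = -4*23 = -92)
f = -529 (f = 423 - 952 = -529)
A = -23/22 (A = 4/(-4 - 92/(-529)) = 4/(-4 - 92*(-1/529)) = 4/(-4 + 4/23) = 4/(-88/23) = 4*(-23/88) = -23/22 ≈ -1.0455)
-4344 - A = -4344 - 1*(-23/22) = -4344 + 23/22 = -95545/22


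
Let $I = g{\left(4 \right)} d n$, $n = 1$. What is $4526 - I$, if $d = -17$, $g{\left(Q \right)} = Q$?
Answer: $4594$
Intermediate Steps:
$I = -68$ ($I = 4 \left(-17\right) 1 = \left(-68\right) 1 = -68$)
$4526 - I = 4526 - -68 = 4526 + 68 = 4594$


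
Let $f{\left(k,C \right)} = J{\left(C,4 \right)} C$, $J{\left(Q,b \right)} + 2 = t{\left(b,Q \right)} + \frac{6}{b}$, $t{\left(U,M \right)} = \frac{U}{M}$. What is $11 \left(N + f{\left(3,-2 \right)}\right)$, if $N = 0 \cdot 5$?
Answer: $55$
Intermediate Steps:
$J{\left(Q,b \right)} = -2 + \frac{6}{b} + \frac{b}{Q}$ ($J{\left(Q,b \right)} = -2 + \left(\frac{b}{Q} + \frac{6}{b}\right) = -2 + \left(\frac{6}{b} + \frac{b}{Q}\right) = -2 + \frac{6}{b} + \frac{b}{Q}$)
$f{\left(k,C \right)} = C \left(- \frac{1}{2} + \frac{4}{C}\right)$ ($f{\left(k,C \right)} = \left(-2 + \frac{6}{4} + \frac{4}{C}\right) C = \left(-2 + 6 \cdot \frac{1}{4} + \frac{4}{C}\right) C = \left(-2 + \frac{3}{2} + \frac{4}{C}\right) C = \left(- \frac{1}{2} + \frac{4}{C}\right) C = C \left(- \frac{1}{2} + \frac{4}{C}\right)$)
$N = 0$
$11 \left(N + f{\left(3,-2 \right)}\right) = 11 \left(0 + \left(4 - -1\right)\right) = 11 \left(0 + \left(4 + 1\right)\right) = 11 \left(0 + 5\right) = 11 \cdot 5 = 55$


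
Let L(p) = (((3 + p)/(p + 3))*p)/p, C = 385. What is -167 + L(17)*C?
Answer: 218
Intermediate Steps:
L(p) = 1 (L(p) = (((3 + p)/(3 + p))*p)/p = (1*p)/p = p/p = 1)
-167 + L(17)*C = -167 + 1*385 = -167 + 385 = 218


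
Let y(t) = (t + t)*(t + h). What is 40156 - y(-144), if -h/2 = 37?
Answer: -22628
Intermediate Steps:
h = -74 (h = -2*37 = -74)
y(t) = 2*t*(-74 + t) (y(t) = (t + t)*(t - 74) = (2*t)*(-74 + t) = 2*t*(-74 + t))
40156 - y(-144) = 40156 - 2*(-144)*(-74 - 144) = 40156 - 2*(-144)*(-218) = 40156 - 1*62784 = 40156 - 62784 = -22628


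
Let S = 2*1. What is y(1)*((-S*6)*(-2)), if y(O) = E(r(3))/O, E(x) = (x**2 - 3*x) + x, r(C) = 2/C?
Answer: -64/3 ≈ -21.333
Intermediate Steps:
S = 2
E(x) = x**2 - 2*x
y(O) = -8/(9*O) (y(O) = ((2/3)*(-2 + 2/3))/O = ((2*(1/3))*(-2 + 2*(1/3)))/O = (2*(-2 + 2/3)/3)/O = ((2/3)*(-4/3))/O = -8/(9*O))
y(1)*((-S*6)*(-2)) = (-8/9/1)*((-1*2*6)*(-2)) = (-8/9*1)*(-2*6*(-2)) = -(-32)*(-2)/3 = -8/9*24 = -64/3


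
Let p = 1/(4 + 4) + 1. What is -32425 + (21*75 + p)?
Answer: -246791/8 ≈ -30849.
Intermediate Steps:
p = 9/8 (p = 1/8 + 1 = 1*(⅛) + 1 = ⅛ + 1 = 9/8 ≈ 1.1250)
-32425 + (21*75 + p) = -32425 + (21*75 + 9/8) = -32425 + (1575 + 9/8) = -32425 + 12609/8 = -246791/8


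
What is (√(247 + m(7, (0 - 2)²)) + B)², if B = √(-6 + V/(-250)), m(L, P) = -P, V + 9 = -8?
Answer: 59267/250 + 9*I*√44490/25 ≈ 237.07 + 75.934*I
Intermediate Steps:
V = -17 (V = -9 - 8 = -17)
B = I*√14830/50 (B = √(-6 - 17/(-250)) = √(-6 - 17*(-1/250)) = √(-6 + 17/250) = √(-1483/250) = I*√14830/50 ≈ 2.4356*I)
(√(247 + m(7, (0 - 2)²)) + B)² = (√(247 - (0 - 2)²) + I*√14830/50)² = (√(247 - 1*(-2)²) + I*√14830/50)² = (√(247 - 1*4) + I*√14830/50)² = (√(247 - 4) + I*√14830/50)² = (√243 + I*√14830/50)² = (9*√3 + I*√14830/50)²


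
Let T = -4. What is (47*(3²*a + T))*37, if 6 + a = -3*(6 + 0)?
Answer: -382580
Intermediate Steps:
a = -24 (a = -6 - 3*(6 + 0) = -6 - 3*6 = -6 - 18 = -24)
(47*(3²*a + T))*37 = (47*(3²*(-24) - 4))*37 = (47*(9*(-24) - 4))*37 = (47*(-216 - 4))*37 = (47*(-220))*37 = -10340*37 = -382580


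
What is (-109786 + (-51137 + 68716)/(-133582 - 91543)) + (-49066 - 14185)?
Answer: -38954972204/225125 ≈ -1.7304e+5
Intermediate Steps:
(-109786 + (-51137 + 68716)/(-133582 - 91543)) + (-49066 - 14185) = (-109786 + 17579/(-225125)) - 63251 = (-109786 + 17579*(-1/225125)) - 63251 = (-109786 - 17579/225125) - 63251 = -24715590829/225125 - 63251 = -38954972204/225125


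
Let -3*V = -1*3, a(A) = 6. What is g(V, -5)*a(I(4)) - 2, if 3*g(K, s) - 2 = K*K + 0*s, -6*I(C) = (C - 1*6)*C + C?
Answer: 4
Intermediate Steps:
I(C) = -C/6 - C*(-6 + C)/6 (I(C) = -((C - 1*6)*C + C)/6 = -((C - 6)*C + C)/6 = -((-6 + C)*C + C)/6 = -(C*(-6 + C) + C)/6 = -(C + C*(-6 + C))/6 = -C/6 - C*(-6 + C)/6)
V = 1 (V = -(-1)*3/3 = -⅓*(-3) = 1)
g(K, s) = ⅔ + K²/3 (g(K, s) = ⅔ + (K*K + 0*s)/3 = ⅔ + (K² + 0)/3 = ⅔ + K²/3)
g(V, -5)*a(I(4)) - 2 = (⅔ + (⅓)*1²)*6 - 2 = (⅔ + (⅓)*1)*6 - 2 = (⅔ + ⅓)*6 - 2 = 1*6 - 2 = 6 - 2 = 4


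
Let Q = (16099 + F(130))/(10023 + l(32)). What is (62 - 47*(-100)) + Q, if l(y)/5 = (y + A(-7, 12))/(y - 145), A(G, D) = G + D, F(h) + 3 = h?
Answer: 2697194503/566207 ≈ 4763.6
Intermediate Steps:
F(h) = -3 + h
A(G, D) = D + G
l(y) = 5*(5 + y)/(-145 + y) (l(y) = 5*((y + (12 - 7))/(y - 145)) = 5*((y + 5)/(-145 + y)) = 5*((5 + y)/(-145 + y)) = 5*(5 + y)/(-145 + y))
Q = 916769/566207 (Q = (16099 + (-3 + 130))/(10023 + 5*(5 + 32)/(-145 + 32)) = (16099 + 127)/(10023 + 5*37/(-113)) = 16226/(10023 + 5*(-1/113)*37) = 16226/(10023 - 185/113) = 16226/(1132414/113) = 16226*(113/1132414) = 916769/566207 ≈ 1.6191)
(62 - 47*(-100)) + Q = (62 - 47*(-100)) + 916769/566207 = (62 + 4700) + 916769/566207 = 4762 + 916769/566207 = 2697194503/566207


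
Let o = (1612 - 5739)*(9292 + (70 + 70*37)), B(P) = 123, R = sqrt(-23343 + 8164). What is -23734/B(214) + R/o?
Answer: -23734/123 - I*sqrt(15179)/49325904 ≈ -192.96 - 2.4977e-6*I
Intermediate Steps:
R = I*sqrt(15179) (R = sqrt(-15179) = I*sqrt(15179) ≈ 123.2*I)
o = -49325904 (o = -4127*(9292 + (70 + 2590)) = -4127*(9292 + 2660) = -4127*11952 = -49325904)
-23734/B(214) + R/o = -23734/123 + (I*sqrt(15179))/(-49325904) = -23734*1/123 + (I*sqrt(15179))*(-1/49325904) = -23734/123 - I*sqrt(15179)/49325904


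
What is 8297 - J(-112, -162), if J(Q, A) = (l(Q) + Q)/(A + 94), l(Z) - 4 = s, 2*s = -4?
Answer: 282043/34 ≈ 8295.4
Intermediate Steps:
s = -2 (s = (½)*(-4) = -2)
l(Z) = 2 (l(Z) = 4 - 2 = 2)
J(Q, A) = (2 + Q)/(94 + A) (J(Q, A) = (2 + Q)/(A + 94) = (2 + Q)/(94 + A))
8297 - J(-112, -162) = 8297 - (2 - 112)/(94 - 162) = 8297 - (-110)/(-68) = 8297 - (-1)*(-110)/68 = 8297 - 1*55/34 = 8297 - 55/34 = 282043/34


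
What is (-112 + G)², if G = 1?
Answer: 12321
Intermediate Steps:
(-112 + G)² = (-112 + 1)² = (-111)² = 12321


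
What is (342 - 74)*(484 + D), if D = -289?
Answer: 52260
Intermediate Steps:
(342 - 74)*(484 + D) = (342 - 74)*(484 - 289) = 268*195 = 52260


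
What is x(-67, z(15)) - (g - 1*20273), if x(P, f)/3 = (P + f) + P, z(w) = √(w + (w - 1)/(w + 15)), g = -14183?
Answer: 34054 + 2*√870/5 ≈ 34066.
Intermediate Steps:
z(w) = √(w + (-1 + w)/(15 + w))
x(P, f) = 3*f + 6*P (x(P, f) = 3*((P + f) + P) = 3*(f + 2*P) = 3*f + 6*P)
x(-67, z(15)) - (g - 1*20273) = (3*√((-1 + 15 + 15*(15 + 15))/(15 + 15)) + 6*(-67)) - (-14183 - 1*20273) = (3*√((-1 + 15 + 15*30)/30) - 402) - (-14183 - 20273) = (3*√((-1 + 15 + 450)/30) - 402) - 1*(-34456) = (3*√((1/30)*464) - 402) + 34456 = (3*√(232/15) - 402) + 34456 = (3*(2*√870/15) - 402) + 34456 = (2*√870/5 - 402) + 34456 = (-402 + 2*√870/5) + 34456 = 34054 + 2*√870/5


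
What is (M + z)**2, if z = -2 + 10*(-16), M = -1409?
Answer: 2468041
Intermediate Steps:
z = -162 (z = -2 - 160 = -162)
(M + z)**2 = (-1409 - 162)**2 = (-1571)**2 = 2468041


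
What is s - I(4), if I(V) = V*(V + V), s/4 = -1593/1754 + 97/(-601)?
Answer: -19121526/527077 ≈ -36.278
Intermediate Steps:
s = -2255062/527077 (s = 4*(-1593/1754 + 97/(-601)) = 4*(-1593*1/1754 + 97*(-1/601)) = 4*(-1593/1754 - 97/601) = 4*(-1127531/1054154) = -2255062/527077 ≈ -4.2784)
I(V) = 2*V² (I(V) = V*(2*V) = 2*V²)
s - I(4) = -2255062/527077 - 2*4² = -2255062/527077 - 2*16 = -2255062/527077 - 1*32 = -2255062/527077 - 32 = -19121526/527077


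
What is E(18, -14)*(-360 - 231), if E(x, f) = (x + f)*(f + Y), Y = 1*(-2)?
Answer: 37824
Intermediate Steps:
Y = -2
E(x, f) = (-2 + f)*(f + x) (E(x, f) = (x + f)*(f - 2) = (f + x)*(-2 + f) = (-2 + f)*(f + x))
E(18, -14)*(-360 - 231) = ((-14)² - 2*(-14) - 2*18 - 14*18)*(-360 - 231) = (196 + 28 - 36 - 252)*(-591) = -64*(-591) = 37824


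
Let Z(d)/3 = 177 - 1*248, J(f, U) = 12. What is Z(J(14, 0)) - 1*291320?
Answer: -291533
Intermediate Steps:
Z(d) = -213 (Z(d) = 3*(177 - 1*248) = 3*(177 - 248) = 3*(-71) = -213)
Z(J(14, 0)) - 1*291320 = -213 - 1*291320 = -213 - 291320 = -291533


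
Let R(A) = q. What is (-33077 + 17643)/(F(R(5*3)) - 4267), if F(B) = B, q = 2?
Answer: 15434/4265 ≈ 3.6188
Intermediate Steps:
R(A) = 2
(-33077 + 17643)/(F(R(5*3)) - 4267) = (-33077 + 17643)/(2 - 4267) = -15434/(-4265) = -15434*(-1/4265) = 15434/4265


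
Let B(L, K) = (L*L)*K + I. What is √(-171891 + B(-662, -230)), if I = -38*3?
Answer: 25*I*√161549 ≈ 10048.0*I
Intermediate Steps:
I = -114
B(L, K) = -114 + K*L² (B(L, K) = (L*L)*K - 114 = L²*K - 114 = K*L² - 114 = -114 + K*L²)
√(-171891 + B(-662, -230)) = √(-171891 + (-114 - 230*(-662)²)) = √(-171891 + (-114 - 230*438244)) = √(-171891 + (-114 - 100796120)) = √(-171891 - 100796234) = √(-100968125) = 25*I*√161549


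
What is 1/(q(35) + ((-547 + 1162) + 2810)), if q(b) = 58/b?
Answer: 35/119933 ≈ 0.00029183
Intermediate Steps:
1/(q(35) + ((-547 + 1162) + 2810)) = 1/(58/35 + ((-547 + 1162) + 2810)) = 1/(58*(1/35) + (615 + 2810)) = 1/(58/35 + 3425) = 1/(119933/35) = 35/119933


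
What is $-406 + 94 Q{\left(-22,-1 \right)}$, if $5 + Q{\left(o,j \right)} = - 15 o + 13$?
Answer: $31366$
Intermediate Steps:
$Q{\left(o,j \right)} = 8 - 15 o$ ($Q{\left(o,j \right)} = -5 - \left(-13 + 15 o\right) = 8 - 15 o$)
$-406 + 94 Q{\left(-22,-1 \right)} = -406 + 94 \left(8 - -330\right) = -406 + 94 \left(8 + 330\right) = -406 + 94 \cdot 338 = -406 + 31772 = 31366$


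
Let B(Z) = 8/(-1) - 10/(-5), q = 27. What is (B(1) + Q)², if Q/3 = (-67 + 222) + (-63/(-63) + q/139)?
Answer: 4134361401/19321 ≈ 2.1398e+5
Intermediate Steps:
B(Z) = -6 (B(Z) = 8*(-1) - 10*(-⅕) = -8 + 2 = -6)
Q = 65133/139 (Q = 3*((-67 + 222) + (-63/(-63) + 27/139)) = 3*(155 + (-63*(-1/63) + 27*(1/139))) = 3*(155 + (1 + 27/139)) = 3*(155 + 166/139) = 3*(21711/139) = 65133/139 ≈ 468.58)
(B(1) + Q)² = (-6 + 65133/139)² = (64299/139)² = 4134361401/19321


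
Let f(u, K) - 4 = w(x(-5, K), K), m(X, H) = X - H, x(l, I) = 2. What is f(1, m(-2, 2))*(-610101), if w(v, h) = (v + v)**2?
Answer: -12202020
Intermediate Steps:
w(v, h) = 4*v**2 (w(v, h) = (2*v)**2 = 4*v**2)
f(u, K) = 20 (f(u, K) = 4 + 4*2**2 = 4 + 4*4 = 4 + 16 = 20)
f(1, m(-2, 2))*(-610101) = 20*(-610101) = -12202020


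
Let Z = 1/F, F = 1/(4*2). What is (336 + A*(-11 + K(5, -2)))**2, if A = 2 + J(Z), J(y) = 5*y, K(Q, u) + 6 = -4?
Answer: 298116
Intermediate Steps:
F = 1/8 (F = (1/4)*(1/2) = 1/8 ≈ 0.12500)
Z = 8 (Z = 1/(1/8) = 8)
K(Q, u) = -10 (K(Q, u) = -6 - 4 = -10)
A = 42 (A = 2 + 5*8 = 2 + 40 = 42)
(336 + A*(-11 + K(5, -2)))**2 = (336 + 42*(-11 - 10))**2 = (336 + 42*(-21))**2 = (336 - 882)**2 = (-546)**2 = 298116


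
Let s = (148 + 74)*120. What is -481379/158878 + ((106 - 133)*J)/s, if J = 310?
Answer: -2125187/635512 ≈ -3.3441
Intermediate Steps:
s = 26640 (s = 222*120 = 26640)
-481379/158878 + ((106 - 133)*J)/s = -481379/158878 + ((106 - 133)*310)/26640 = -481379*1/158878 - 27*310*(1/26640) = -481379/158878 - 8370*1/26640 = -481379/158878 - 93/296 = -2125187/635512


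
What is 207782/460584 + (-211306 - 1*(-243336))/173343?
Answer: 8461676791/13306502052 ≈ 0.63591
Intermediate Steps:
207782/460584 + (-211306 - 1*(-243336))/173343 = 207782*(1/460584) + (-211306 + 243336)*(1/173343) = 103891/230292 + 32030*(1/173343) = 103891/230292 + 32030/173343 = 8461676791/13306502052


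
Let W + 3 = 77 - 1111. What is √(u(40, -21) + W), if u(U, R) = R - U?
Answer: 3*I*√122 ≈ 33.136*I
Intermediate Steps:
W = -1037 (W = -3 + (77 - 1111) = -3 - 1034 = -1037)
√(u(40, -21) + W) = √((-21 - 1*40) - 1037) = √((-21 - 40) - 1037) = √(-61 - 1037) = √(-1098) = 3*I*√122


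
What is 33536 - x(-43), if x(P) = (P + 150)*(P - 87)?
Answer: 47446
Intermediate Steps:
x(P) = (-87 + P)*(150 + P) (x(P) = (150 + P)*(-87 + P) = (-87 + P)*(150 + P))
33536 - x(-43) = 33536 - (-13050 + (-43)² + 63*(-43)) = 33536 - (-13050 + 1849 - 2709) = 33536 - 1*(-13910) = 33536 + 13910 = 47446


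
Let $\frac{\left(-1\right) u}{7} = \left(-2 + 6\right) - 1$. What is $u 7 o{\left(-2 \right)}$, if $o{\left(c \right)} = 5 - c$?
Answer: $-1029$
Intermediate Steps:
$u = -21$ ($u = - 7 \left(\left(-2 + 6\right) - 1\right) = - 7 \left(4 - 1\right) = \left(-7\right) 3 = -21$)
$u 7 o{\left(-2 \right)} = \left(-21\right) 7 \left(5 - -2\right) = - 147 \left(5 + 2\right) = \left(-147\right) 7 = -1029$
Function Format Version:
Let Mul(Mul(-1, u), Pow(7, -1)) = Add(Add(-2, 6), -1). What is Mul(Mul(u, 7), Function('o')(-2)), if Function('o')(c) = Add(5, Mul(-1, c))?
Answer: -1029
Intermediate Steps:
u = -21 (u = Mul(-7, Add(Add(-2, 6), -1)) = Mul(-7, Add(4, -1)) = Mul(-7, 3) = -21)
Mul(Mul(u, 7), Function('o')(-2)) = Mul(Mul(-21, 7), Add(5, Mul(-1, -2))) = Mul(-147, Add(5, 2)) = Mul(-147, 7) = -1029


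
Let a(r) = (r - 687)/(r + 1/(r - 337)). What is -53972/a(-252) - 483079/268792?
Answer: -2153562573680105/148661060232 ≈ -14486.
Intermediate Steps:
a(r) = (-687 + r)/(r + 1/(-337 + r))
-53972/a(-252) - 483079/268792 = -53972*(1 + (-252)**2 - 337*(-252))/(231519 + (-252)**2 - 1024*(-252)) - 483079/268792 = -53972*(1 + 63504 + 84924)/(231519 + 63504 + 258048) - 483079*1/268792 = -53972/(553071/148429) - 483079/268792 = -53972/((1/148429)*553071) - 483079/268792 = -53972/553071/148429 - 483079/268792 = -53972*148429/553071 - 483079/268792 = -8011009988/553071 - 483079/268792 = -2153562573680105/148661060232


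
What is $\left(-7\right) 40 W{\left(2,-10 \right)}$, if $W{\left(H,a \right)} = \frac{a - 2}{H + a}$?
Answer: $-420$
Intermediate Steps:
$W{\left(H,a \right)} = \frac{-2 + a}{H + a}$
$\left(-7\right) 40 W{\left(2,-10 \right)} = \left(-7\right) 40 \frac{-2 - 10}{2 - 10} = - 280 \frac{1}{-8} \left(-12\right) = - 280 \left(\left(- \frac{1}{8}\right) \left(-12\right)\right) = \left(-280\right) \frac{3}{2} = -420$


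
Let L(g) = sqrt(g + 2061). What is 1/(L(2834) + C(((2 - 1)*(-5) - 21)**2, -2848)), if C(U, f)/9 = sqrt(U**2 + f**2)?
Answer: 1/(sqrt(4895) + 36*sqrt(535505)) ≈ 3.7859e-5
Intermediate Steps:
L(g) = sqrt(2061 + g)
C(U, f) = 9*sqrt(U**2 + f**2)
1/(L(2834) + C(((2 - 1)*(-5) - 21)**2, -2848)) = 1/(sqrt(2061 + 2834) + 9*sqrt((((2 - 1)*(-5) - 21)**2)**2 + (-2848)**2)) = 1/(sqrt(4895) + 9*sqrt(((1*(-5) - 21)**2)**2 + 8111104)) = 1/(sqrt(4895) + 9*sqrt(((-5 - 21)**2)**2 + 8111104)) = 1/(sqrt(4895) + 9*sqrt(((-26)**2)**2 + 8111104)) = 1/(sqrt(4895) + 9*sqrt(676**2 + 8111104)) = 1/(sqrt(4895) + 9*sqrt(456976 + 8111104)) = 1/(sqrt(4895) + 9*sqrt(8568080)) = 1/(sqrt(4895) + 9*(4*sqrt(535505))) = 1/(sqrt(4895) + 36*sqrt(535505))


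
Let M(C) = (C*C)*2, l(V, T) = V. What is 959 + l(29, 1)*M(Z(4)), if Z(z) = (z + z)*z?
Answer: 60351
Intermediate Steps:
Z(z) = 2*z² (Z(z) = (2*z)*z = 2*z²)
M(C) = 2*C² (M(C) = C²*2 = 2*C²)
959 + l(29, 1)*M(Z(4)) = 959 + 29*(2*(2*4²)²) = 959 + 29*(2*(2*16)²) = 959 + 29*(2*32²) = 959 + 29*(2*1024) = 959 + 29*2048 = 959 + 59392 = 60351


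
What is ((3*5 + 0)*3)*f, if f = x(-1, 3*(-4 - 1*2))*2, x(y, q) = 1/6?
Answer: 15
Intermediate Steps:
x(y, q) = ⅙
f = ⅓ (f = (⅙)*2 = ⅓ ≈ 0.33333)
((3*5 + 0)*3)*f = ((3*5 + 0)*3)*(⅓) = ((15 + 0)*3)*(⅓) = (15*3)*(⅓) = 45*(⅓) = 15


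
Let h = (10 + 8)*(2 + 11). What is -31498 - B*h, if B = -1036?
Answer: 210926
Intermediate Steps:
h = 234 (h = 18*13 = 234)
-31498 - B*h = -31498 - (-1036)*234 = -31498 - 1*(-242424) = -31498 + 242424 = 210926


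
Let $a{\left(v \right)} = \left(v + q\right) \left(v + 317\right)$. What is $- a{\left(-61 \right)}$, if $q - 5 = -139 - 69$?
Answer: $67584$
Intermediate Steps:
$q = -203$ ($q = 5 - 208 = -203$)
$a{\left(v \right)} = \left(-203 + v\right) \left(317 + v\right)$ ($a{\left(v \right)} = \left(v - 203\right) \left(v + 317\right) = \left(-203 + v\right) \left(317 + v\right)$)
$- a{\left(-61 \right)} = - (-64351 + \left(-61\right)^{2} + 114 \left(-61\right)) = - (-64351 + 3721 - 6954) = \left(-1\right) \left(-67584\right) = 67584$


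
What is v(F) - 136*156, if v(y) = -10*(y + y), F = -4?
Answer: -21136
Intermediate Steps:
v(y) = -20*y
v(F) - 136*156 = -20*(-4) - 136*156 = 80 - 21216 = -21136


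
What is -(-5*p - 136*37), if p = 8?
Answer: 5072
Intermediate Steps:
-(-5*p - 136*37) = -(-5*8 - 136*37) = -(-40 - 5032) = -1*(-5072) = 5072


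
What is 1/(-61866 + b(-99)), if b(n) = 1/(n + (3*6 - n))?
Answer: -18/1113587 ≈ -1.6164e-5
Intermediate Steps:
b(n) = 1/18 (b(n) = 1/(n + (18 - n)) = 1/18)
1/(-61866 + b(-99)) = 1/(-61866 + 1/18) = 1/(-1113587/18) = -18/1113587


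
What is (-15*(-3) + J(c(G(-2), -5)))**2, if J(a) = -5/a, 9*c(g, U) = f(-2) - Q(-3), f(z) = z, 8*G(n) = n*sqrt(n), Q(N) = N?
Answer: 0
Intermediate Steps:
G(n) = n**(3/2)/8 (G(n) = (n*sqrt(n))/8 = n**(3/2)/8)
c(g, U) = 1/9 (c(g, U) = (-2 - 1*(-3))/9 = (-2 + 3)/9 = (1/9)*1 = 1/9)
(-15*(-3) + J(c(G(-2), -5)))**2 = (-15*(-3) - 5/1/9)**2 = (45 - 5*9)**2 = (45 - 45)**2 = 0**2 = 0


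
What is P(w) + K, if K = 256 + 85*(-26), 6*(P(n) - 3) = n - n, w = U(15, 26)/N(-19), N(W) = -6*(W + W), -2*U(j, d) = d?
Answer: -1951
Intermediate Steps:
U(j, d) = -d/2
N(W) = -12*W
w = -13/228 (w = (-½*26)/((-12*(-19))) = -13/228 ≈ -0.057018)
P(n) = 3 (P(n) = 3 + (n - n)/6 = 3 + (⅙)*0 = 3 + 0 = 3)
K = -1954 (K = 256 - 2210 = -1954)
P(w) + K = 3 - 1954 = -1951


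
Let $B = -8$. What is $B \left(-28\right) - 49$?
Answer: $175$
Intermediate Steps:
$B \left(-28\right) - 49 = \left(-8\right) \left(-28\right) - 49 = 224 - 49 = 175$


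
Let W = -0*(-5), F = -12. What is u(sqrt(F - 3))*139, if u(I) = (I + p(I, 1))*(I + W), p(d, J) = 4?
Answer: -2085 + 556*I*sqrt(15) ≈ -2085.0 + 2153.4*I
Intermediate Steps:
W = 0 (W = -1*0 = 0)
u(I) = I*(4 + I) (u(I) = (I + 4)*(I + 0) = (4 + I)*I = I*(4 + I))
u(sqrt(F - 3))*139 = (sqrt(-12 - 3)*(4 + sqrt(-12 - 3)))*139 = (sqrt(-15)*(4 + sqrt(-15)))*139 = ((I*sqrt(15))*(4 + I*sqrt(15)))*139 = (I*sqrt(15)*(4 + I*sqrt(15)))*139 = 139*I*sqrt(15)*(4 + I*sqrt(15))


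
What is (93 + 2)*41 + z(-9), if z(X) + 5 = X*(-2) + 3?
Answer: 3911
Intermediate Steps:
z(X) = -2 - 2*X (z(X) = -5 + (X*(-2) + 3) = -5 + (-2*X + 3) = -5 + (3 - 2*X) = -2 - 2*X)
(93 + 2)*41 + z(-9) = (93 + 2)*41 + (-2 - 2*(-9)) = 95*41 + (-2 + 18) = 3895 + 16 = 3911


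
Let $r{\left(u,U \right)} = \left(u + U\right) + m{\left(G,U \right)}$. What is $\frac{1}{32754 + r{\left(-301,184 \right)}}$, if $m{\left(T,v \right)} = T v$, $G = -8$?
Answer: $\frac{1}{31165} \approx 3.2087 \cdot 10^{-5}$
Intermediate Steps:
$r{\left(u,U \right)} = u - 7 U$ ($r{\left(u,U \right)} = \left(u + U\right) - 8 U = \left(U + u\right) - 8 U = u - 7 U$)
$\frac{1}{32754 + r{\left(-301,184 \right)}} = \frac{1}{32754 - 1589} = \frac{1}{31165}$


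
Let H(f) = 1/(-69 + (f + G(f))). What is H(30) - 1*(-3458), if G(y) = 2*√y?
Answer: 1614873/467 - 2*√30/1401 ≈ 3458.0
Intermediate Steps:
H(f) = 1/(-69 + f + 2*√f) (H(f) = 1/(-69 + (f + 2*√f)) = 1/(-69 + f + 2*√f))
H(30) - 1*(-3458) = 1/(-69 + 30 + 2*√30) - 1*(-3458) = 1/(-39 + 2*√30) + 3458 = 3458 + 1/(-39 + 2*√30)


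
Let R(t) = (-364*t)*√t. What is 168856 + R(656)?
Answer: 168856 - 955136*√41 ≈ -5.9470e+6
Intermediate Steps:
R(t) = -364*t^(3/2)
168856 + R(656) = 168856 - 955136*√41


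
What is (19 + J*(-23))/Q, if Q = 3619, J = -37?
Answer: 870/3619 ≈ 0.24040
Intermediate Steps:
(19 + J*(-23))/Q = (19 - 37*(-23))/3619 = (19 + 851)*(1/3619) = 870*(1/3619) = 870/3619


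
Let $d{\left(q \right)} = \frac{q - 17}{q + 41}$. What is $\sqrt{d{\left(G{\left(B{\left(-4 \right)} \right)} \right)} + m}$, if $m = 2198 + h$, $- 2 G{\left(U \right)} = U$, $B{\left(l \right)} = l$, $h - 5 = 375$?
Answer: $\frac{\sqrt{4766077}}{43} \approx 50.771$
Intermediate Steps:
$h = 380$ ($h = 5 + 375 = 380$)
$G{\left(U \right)} = - \frac{U}{2}$
$d{\left(q \right)} = \frac{-17 + q}{41 + q}$
$m = 2578$ ($m = 2198 + 380 = 2578$)
$\sqrt{d{\left(G{\left(B{\left(-4 \right)} \right)} \right)} + m} = \sqrt{\frac{-17 - -2}{41 - -2} + 2578} = \sqrt{\frac{-17 + 2}{41 + 2} + 2578} = \sqrt{\frac{1}{43} \left(-15\right) + 2578} = \sqrt{- \frac{15}{43} + 2578} = \sqrt{\frac{110839}{43}} = \frac{\sqrt{4766077}}{43}$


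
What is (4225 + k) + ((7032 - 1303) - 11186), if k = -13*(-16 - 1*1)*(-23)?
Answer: -6315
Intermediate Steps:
k = -5083 (k = -13*(-16 - 1)*(-23) = -13*(-17)*(-23) = 221*(-23) = -5083)
(4225 + k) + ((7032 - 1303) - 11186) = (4225 - 5083) + ((7032 - 1303) - 11186) = -858 + (5729 - 11186) = -858 - 5457 = -6315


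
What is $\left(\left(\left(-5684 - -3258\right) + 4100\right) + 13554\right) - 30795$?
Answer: $-15567$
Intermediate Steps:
$\left(\left(\left(-5684 - -3258\right) + 4100\right) + 13554\right) - 30795 = \left(\left(\left(-5684 + 3258\right) + 4100\right) + 13554\right) - 30795 = \left(\left(-2426 + 4100\right) + 13554\right) - 30795 = \left(1674 + 13554\right) - 30795 = 15228 - 30795 = -15567$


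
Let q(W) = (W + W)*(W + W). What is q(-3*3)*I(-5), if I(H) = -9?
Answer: -2916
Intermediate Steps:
q(W) = 4*W² (q(W) = (2*W)*(2*W) = 4*W²)
q(-3*3)*I(-5) = (4*(-3*3)²)*(-9) = (4*(-9)²)*(-9) = (4*81)*(-9) = 324*(-9) = -2916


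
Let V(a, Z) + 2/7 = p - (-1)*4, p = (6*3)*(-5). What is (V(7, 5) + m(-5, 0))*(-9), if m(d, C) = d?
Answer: 5751/7 ≈ 821.57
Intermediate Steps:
p = -90 (p = 18*(-5) = -90)
V(a, Z) = -604/7 (V(a, Z) = -2/7 + (-90 - (-1)*4) = -2/7 + (-90 - 1*(-4)) = -2/7 + (-90 + 4) = -2/7 - 86 = -604/7)
(V(7, 5) + m(-5, 0))*(-9) = (-604/7 - 5)*(-9) = -639/7*(-9) = 5751/7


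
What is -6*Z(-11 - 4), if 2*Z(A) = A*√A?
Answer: 45*I*√15 ≈ 174.28*I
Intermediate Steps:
Z(A) = A^(3/2)/2 (Z(A) = (A*√A)/2 = A^(3/2)/2)
-6*Z(-11 - 4) = -3*(-11 - 4)^(3/2) = -3*(-15)^(3/2) = -3*(-15*I*√15) = -(-45)*I*√15 = 45*I*√15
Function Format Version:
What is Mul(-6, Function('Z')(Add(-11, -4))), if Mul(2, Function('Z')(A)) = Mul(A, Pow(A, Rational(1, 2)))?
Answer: Mul(45, I, Pow(15, Rational(1, 2))) ≈ Mul(174.28, I)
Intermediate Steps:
Function('Z')(A) = Mul(Rational(1, 2), Pow(A, Rational(3, 2))) (Function('Z')(A) = Mul(Rational(1, 2), Mul(A, Pow(A, Rational(1, 2)))) = Mul(Rational(1, 2), Pow(A, Rational(3, 2))))
Mul(-6, Function('Z')(Add(-11, -4))) = Mul(-6, Mul(Rational(1, 2), Pow(Add(-11, -4), Rational(3, 2)))) = Mul(-6, Mul(Rational(1, 2), Pow(-15, Rational(3, 2)))) = Mul(-6, Mul(Rational(1, 2), Mul(-15, I, Pow(15, Rational(1, 2))))) = Mul(-6, Mul(Rational(-15, 2), I, Pow(15, Rational(1, 2)))) = Mul(45, I, Pow(15, Rational(1, 2)))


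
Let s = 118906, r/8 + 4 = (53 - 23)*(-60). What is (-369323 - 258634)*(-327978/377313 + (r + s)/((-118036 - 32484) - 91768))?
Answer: 12442395679575147/15236402024 ≈ 8.1662e+5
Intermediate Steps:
r = -14432 (r = -32 + 8*((53 - 23)*(-60)) = -32 + 8*(30*(-60)) = -32 + 8*(-1800) = -32 - 14400 = -14432)
(-369323 - 258634)*(-327978/377313 + (r + s)/((-118036 - 32484) - 91768)) = (-369323 - 258634)*(-327978/377313 + (-14432 + 118906)/((-118036 - 32484) - 91768)) = -627957*(-327978*1/377313 + 104474/(-150520 - 91768)) = -627957*(-109326/125771 + 104474/(-242288)) = -627957*(-109326/125771 + 104474*(-1/242288)) = -627957*(-109326/125771 - 52237/121144) = -627957*(-19814088671/15236402024) = 12442395679575147/15236402024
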